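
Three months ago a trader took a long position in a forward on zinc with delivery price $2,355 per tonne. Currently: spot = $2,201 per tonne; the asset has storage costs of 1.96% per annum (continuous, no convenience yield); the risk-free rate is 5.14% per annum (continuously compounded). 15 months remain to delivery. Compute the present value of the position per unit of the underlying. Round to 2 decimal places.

Current fair forward for the remaining 15 months: F = S·e^((r + u)·T), (r + u) = 0.0514 + 0.0196 = 0.0710
F = 2201 · e^(0.0710 × 15/12) = 2201 × 1.09280742 = 2405.2691
Value of long forward = (F − K)·e^(−rT) = (2405.2691 − 2355) · e^(−0.0514·15/12)
= 50.2691 × 0.93777053 = 47.14

$47.14 per tonne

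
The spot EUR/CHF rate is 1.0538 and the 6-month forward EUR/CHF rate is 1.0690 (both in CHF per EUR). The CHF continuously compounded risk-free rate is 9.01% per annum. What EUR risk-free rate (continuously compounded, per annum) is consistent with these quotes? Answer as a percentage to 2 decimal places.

F = S·e^((r_CHF − r_EUR)T) ⇒ r_EUR = r_CHF − ln(F/S)/T
ln(1.0690/1.0538) = 0.014321; /(6/12) = 0.028642
r_EUR = 0.0901 − 0.028642 = 0.061458
r_EUR = 6.15%

6.15%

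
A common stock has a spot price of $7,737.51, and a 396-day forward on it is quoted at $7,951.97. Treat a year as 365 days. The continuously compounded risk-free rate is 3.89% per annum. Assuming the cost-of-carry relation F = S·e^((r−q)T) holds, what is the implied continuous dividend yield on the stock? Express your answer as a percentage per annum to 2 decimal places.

1.37%

From F = S·e^((r−q)T): (r − q) = ln(F/S)/T
ln(7951.97/7737.51) = ln(1.027717) = 0.027340
(r − q) = 0.027340 / (396/365) = 0.025200
q = r − ln(F/S)/T = 0.0389 − 0.025200 = 0.013700
q = 1.37%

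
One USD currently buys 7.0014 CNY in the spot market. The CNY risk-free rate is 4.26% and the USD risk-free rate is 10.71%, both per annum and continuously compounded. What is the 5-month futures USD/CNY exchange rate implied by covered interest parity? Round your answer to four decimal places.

F = S·e^((r_CNY − r_USD)T) = 7.0014 · e^((0.0426 − 0.1071) × 5/12)
= 7.0014 · e^-0.026875 = 7.0014 × 0.973483
F = 6.8157 CNY per USD

6.8157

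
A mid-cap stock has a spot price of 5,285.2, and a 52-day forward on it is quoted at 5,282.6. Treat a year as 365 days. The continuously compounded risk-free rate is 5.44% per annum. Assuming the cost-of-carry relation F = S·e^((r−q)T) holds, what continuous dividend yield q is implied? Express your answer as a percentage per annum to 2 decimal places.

From F = S·e^((r−q)T): (r − q) = ln(F/S)/T
ln(5282.6/5285.2) = ln(0.999508) = -0.000492
(r − q) = -0.000492 / (52/365) = -0.003453
q = r − ln(F/S)/T = 0.0544 + 0.003453 = 0.057853
q = 5.79%

5.79%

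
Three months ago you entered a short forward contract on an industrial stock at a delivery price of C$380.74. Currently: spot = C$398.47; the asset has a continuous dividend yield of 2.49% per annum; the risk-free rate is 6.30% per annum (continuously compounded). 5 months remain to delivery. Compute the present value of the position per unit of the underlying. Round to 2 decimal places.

Current fair forward for the remaining 5 months: F = S·e^((r − q)·T), (r − q) = 0.0630 − 0.0249 = 0.0381
F = 398.47 · e^(0.0381 × 5/12) = 398.47 × 1.016002 = 404.8463
Value of long forward = (F − K)·e^(−rT) = (404.8463 − 380.74) · e^(−0.0630·5/12)
= 24.1063 × 0.974092 = 23.48
Short position value = −(long value) = -C$23.48

-C$23.48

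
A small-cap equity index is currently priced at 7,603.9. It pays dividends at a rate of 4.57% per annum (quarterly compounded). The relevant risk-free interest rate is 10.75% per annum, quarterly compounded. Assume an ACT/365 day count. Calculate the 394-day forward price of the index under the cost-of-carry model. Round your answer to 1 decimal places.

8,118.3

F = S · (1+r/4)^(4T) / (1+q/4)^(4T)
= 7603.9 × 1.121323 / 1.050274 = 7603.9 × 1.067648
F = 8,118.3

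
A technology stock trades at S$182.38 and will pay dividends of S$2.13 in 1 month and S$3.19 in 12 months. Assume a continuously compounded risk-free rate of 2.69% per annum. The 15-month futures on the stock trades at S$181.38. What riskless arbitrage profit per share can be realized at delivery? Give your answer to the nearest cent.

PV(dividends) I = 2.13·e^(−0.0269·1/12) + 3.19·e^(−0.0269·12/12) = 5.2306
Fair futures F* = (S − I)·e^(rT) = (182.38 − 5.2306)·e^0.033625 = 177.1494 × 1.034197 = 183.2074
Market S$181.38 < fair 183.2074: forward underpriced → reverse cash-and-carry (short the stock, invest proceeds at r, pay the dividends, go long the forward).
Profit at T = |F_mkt − F*| = |181.38 − 183.2074| = S$1.83 per share

S$1.83 per share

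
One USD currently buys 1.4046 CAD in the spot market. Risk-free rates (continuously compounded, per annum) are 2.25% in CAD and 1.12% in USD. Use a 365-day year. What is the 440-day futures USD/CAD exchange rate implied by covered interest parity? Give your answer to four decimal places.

1.4239

F = S·e^((r_CAD − r_USD)T) = 1.4046 · e^((0.0225 − 0.0112) × 440/365)
= 1.4046 · e^0.013622 = 1.4046 × 1.013715
F = 1.4239 CAD per USD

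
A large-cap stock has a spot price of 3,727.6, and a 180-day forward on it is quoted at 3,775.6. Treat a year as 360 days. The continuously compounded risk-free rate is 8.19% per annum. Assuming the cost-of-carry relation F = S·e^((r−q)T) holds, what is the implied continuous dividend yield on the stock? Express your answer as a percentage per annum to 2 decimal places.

From F = S·e^((r−q)T): (r − q) = ln(F/S)/T
ln(3775.6/3727.6) = ln(1.012877) = 0.012795
(r − q) = 0.012795 / (180/360) = 0.025590
q = r − ln(F/S)/T = 0.0819 − 0.025590 = 0.056310
q = 5.63%

5.63%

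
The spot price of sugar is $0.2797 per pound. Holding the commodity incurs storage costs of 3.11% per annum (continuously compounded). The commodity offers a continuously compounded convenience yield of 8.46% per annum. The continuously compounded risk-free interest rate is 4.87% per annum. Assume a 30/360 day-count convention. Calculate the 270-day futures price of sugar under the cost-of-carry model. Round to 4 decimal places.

Net carry = r + u − y = 0.0487 + 0.0311 − 0.0846 = -0.0048
F = S·e^((r+u−y)T) = 0.2797 · e^(-0.0048 × 270/360) = 0.2797 · e^-0.003600
= 0.2797 × 0.996406 = $0.2787 per pound

$0.2787 per pound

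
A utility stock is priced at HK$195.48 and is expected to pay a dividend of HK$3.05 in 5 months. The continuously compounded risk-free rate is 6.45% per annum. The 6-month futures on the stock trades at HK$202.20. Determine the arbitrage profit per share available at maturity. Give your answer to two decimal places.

PV(dividends) I = 3.05·e^(−0.0645·5/12) = 2.9691
Fair futures F* = (S − I)·e^(rT) = (195.48 − 2.9691)·e^0.032250 = 192.5109 × 1.032776 = 198.8206
Market HK$202.20 > fair 198.8206: forward overpriced → cash-and-carry (borrow at r, buy the stock and collect the dividends, short the forward).
Profit at T = |F_mkt − F*| = |202.20 − 198.8206| = HK$3.38 per share

HK$3.38 per share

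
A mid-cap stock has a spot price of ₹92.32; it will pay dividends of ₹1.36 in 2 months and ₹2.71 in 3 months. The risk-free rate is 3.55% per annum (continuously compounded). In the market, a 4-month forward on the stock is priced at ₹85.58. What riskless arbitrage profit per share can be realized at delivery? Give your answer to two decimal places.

₹3.75 per share

PV(dividends) I = 1.36·e^(−0.0355·2/12) + 2.71·e^(−0.0355·3/12) = 4.0380
Fair forward F* = (S − I)·e^(rT) = (92.32 − 4.0380)·e^0.011833 = 88.2820 × 1.011903 = 89.3328
Market ₹85.58 < fair 89.3328: forward underpriced → reverse cash-and-carry (short the stock, invest proceeds at r, pay the dividends, go long the forward).
Profit at T = |F_mkt − F*| = |85.58 − 89.3328| = ₹3.75 per share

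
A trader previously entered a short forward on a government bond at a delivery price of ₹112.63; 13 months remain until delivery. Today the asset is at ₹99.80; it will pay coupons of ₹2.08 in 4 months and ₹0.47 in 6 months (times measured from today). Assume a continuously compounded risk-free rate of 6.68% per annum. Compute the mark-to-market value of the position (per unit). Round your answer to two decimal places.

PV(remaining coupons) I = 2.08·e^(−0.0668·4/12) + 0.47·e^(−0.0668·6/12) = 2.4888
Current forward F = (S − I)·e^(rT) = (99.80 − 2.4888)·e^(0.0668·13/12) = 97.3112 × 1.075049 = 104.6143
Value (long) = (F − K)·e^(−rT) = (104.6143 − 112.63) × 0.930190 = -7.4561
Short position value = −(long value) = ₹7.46

₹7.46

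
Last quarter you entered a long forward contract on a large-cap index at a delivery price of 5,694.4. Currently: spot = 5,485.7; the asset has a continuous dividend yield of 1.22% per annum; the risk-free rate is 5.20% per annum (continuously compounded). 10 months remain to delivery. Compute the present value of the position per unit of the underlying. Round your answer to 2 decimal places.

Current fair forward for the remaining 10 months: F = S·e^((r − q)·T), (r − q) = 0.0520 − 0.0122 = 0.0398
F = 5485.7 · e^(0.0398 × 10/12) = 5485.7 × 1.03372281 = 5670.6932
Value of long forward = (F − K)·e^(−rT) = (5670.6932 − 5694.4) · e^(−0.0520·10/12)
= -23.7068 × 0.95759214 = -22.70

-22.70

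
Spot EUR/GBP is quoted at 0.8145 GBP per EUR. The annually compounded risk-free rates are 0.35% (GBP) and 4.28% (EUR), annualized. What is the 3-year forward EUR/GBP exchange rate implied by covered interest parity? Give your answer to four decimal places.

0.7258

By covered interest parity, F = S · (1+r_GBP)^T / (1+r_EUR)^T
= 0.8145 × 1.010537 / 1.133974 = 0.8145 × 0.891147
F = 0.7258 GBP per EUR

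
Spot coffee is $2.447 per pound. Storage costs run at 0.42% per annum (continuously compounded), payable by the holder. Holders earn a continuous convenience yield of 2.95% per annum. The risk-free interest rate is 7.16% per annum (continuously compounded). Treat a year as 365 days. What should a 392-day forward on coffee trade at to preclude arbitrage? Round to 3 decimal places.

Net carry = r + u − y = 0.0716 + 0.0042 − 0.0295 = 0.0463
F = S·e^((r+u−y)T) = 2.447 · e^(0.0463 × 392/365) = 2.447 · e^0.049725
= 2.447 × 1.050982 = $2.572 per pound

$2.572 per pound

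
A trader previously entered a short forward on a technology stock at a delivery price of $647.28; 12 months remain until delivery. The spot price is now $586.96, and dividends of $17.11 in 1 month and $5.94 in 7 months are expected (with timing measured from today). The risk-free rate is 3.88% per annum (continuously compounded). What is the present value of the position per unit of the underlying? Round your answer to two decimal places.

PV(remaining dividends) I = 17.11·e^(−0.0388·1/12) + 5.94·e^(−0.0388·7/12) = 22.8618
Current forward F = (S − I)·e^(rT) = (586.96 − 22.8618)·e^(0.0388·12/12) = 564.0982 × 1.039563 = 586.4156
Value (long) = (F − K)·e^(−rT) = (586.4156 − 647.28) × 0.961943 = -58.5481
Short position value = −(long value) = $58.55

$58.55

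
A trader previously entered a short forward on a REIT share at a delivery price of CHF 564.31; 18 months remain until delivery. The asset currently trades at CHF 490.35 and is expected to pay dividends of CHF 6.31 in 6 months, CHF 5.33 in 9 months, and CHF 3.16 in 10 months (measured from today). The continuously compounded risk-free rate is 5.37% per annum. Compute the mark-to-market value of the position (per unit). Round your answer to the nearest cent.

CHF 44.57

PV(remaining dividends) I = 6.31·e^(−0.0537·6/12) + 5.33·e^(−0.0537·9/12) + 3.16·e^(−0.0537·10/12) = 14.2841
Current forward F = (S − I)·e^(rT) = (490.35 − 14.2841)·e^(0.0537·18/12) = 476.0659 × 1.083883 = 515.9997
Value (long) = (F − K)·e^(−rT) = (515.9997 − 564.31) × 0.922609 = -44.5715
Short position value = −(long value) = CHF 44.57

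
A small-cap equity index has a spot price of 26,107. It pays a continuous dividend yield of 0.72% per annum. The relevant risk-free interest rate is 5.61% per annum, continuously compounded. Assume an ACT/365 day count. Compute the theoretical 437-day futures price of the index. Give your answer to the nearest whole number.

F = S·e^((r − q)T) = 26107 · e^((0.0561 − 0.0072) × 437/365)
= 26107 · e^0.058546 = 26107 × 1.060294
F = 27,681

27,681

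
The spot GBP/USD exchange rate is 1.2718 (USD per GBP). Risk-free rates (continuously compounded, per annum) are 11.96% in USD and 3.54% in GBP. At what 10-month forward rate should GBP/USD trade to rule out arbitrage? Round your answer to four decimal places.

1.3642

F = S·e^((r_USD − r_GBP)T) = 1.2718 · e^((0.1196 − 0.0354) × 10/12)
= 1.2718 · e^0.070167 = 1.2718 × 1.072687
F = 1.3642 USD per GBP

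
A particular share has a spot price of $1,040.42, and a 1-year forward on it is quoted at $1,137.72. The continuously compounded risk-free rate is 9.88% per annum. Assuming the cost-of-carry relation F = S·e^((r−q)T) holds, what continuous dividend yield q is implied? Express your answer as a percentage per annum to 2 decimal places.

0.94%

From F = S·e^((r−q)T): (r − q) = ln(F/S)/T
ln(1137.72/1040.42) = ln(1.093520) = 0.089402
(r − q) = 0.089402 / (12/12) = 0.089402
q = r − ln(F/S)/T = 0.0988 − 0.089402 = 0.009398
q = 0.94%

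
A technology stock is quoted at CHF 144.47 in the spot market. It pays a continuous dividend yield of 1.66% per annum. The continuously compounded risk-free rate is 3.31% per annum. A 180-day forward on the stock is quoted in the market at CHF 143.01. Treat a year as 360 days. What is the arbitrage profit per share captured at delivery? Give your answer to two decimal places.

CHF 2.66 per share

Fair forward: F* = S·e^(carry·T), with carry = (r − q) = 0.0331 − 0.0166 = 0.0165
F* = 144.47 · e^(0.0165 × 180/360) = 144.47 · e^0.008250 = 144.47 × 1.008284 = CHF 145.6668
Market CHF 143.01 < fair CHF 145.6668: forward underpriced → reverse cash-and-carry (short spot, go long the forward).
At maturity, profit = |F_mkt − F*| = |143.01 − 145.6668| = CHF 2.66 per share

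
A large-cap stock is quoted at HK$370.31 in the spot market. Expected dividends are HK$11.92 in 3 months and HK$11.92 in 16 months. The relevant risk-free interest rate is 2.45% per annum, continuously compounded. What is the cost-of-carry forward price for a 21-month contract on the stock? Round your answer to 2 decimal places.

HK$362.12

PV(dividends) I = 11.92·e^(−0.0245·3/12) + 11.92·e^(−0.0245·16/12)
I = 11.8472 + 11.5369 = 23.3841
F = (S − I)·e^(rT) = (370.31 − 23.3841) · e^(0.0245·21/12)
= 346.9259 · e^0.042875 = 346.9259 × 1.043807 = HK$362.12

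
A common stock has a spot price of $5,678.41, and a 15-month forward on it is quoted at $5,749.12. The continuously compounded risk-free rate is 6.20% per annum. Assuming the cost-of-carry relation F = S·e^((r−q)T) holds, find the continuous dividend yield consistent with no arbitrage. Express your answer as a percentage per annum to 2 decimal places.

5.21%

From F = S·e^((r−q)T): (r − q) = ln(F/S)/T
ln(5749.12/5678.41) = ln(1.012452) = 0.012375
(r − q) = 0.012375 / (15/12) = 0.009900
q = r − ln(F/S)/T = 0.0620 − 0.009900 = 0.052100
q = 5.21%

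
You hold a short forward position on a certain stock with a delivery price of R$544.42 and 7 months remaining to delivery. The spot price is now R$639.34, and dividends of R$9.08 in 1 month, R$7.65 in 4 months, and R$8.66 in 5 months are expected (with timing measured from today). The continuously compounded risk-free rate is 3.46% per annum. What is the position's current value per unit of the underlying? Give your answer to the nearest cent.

-R$80.65

PV(remaining dividends) I = 9.08·e^(−0.0346·1/12) + 7.65·e^(−0.0346·4/12) + 8.66·e^(−0.0346·5/12) = 25.1522
Current forward F = (S − I)·e^(rT) = (639.34 − 25.1522)·e^(0.0346·7/12) = 614.1878 × 1.020388 = 626.7099
Value (long) = (F − K)·e^(−rT) = (626.7099 − 544.42) × 0.980019 = 80.6457
Short position value = −(long value) = -R$80.65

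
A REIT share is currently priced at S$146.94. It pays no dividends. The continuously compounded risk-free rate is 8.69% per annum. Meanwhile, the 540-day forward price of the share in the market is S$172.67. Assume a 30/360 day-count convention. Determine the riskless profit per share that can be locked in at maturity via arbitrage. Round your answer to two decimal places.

Fair forward: F* = S·e^(carry·T), with carry = r = 0.0869
F* = 146.94 · e^(0.0869 × 540/360) = 146.94 · e^0.130350 = 146.94 × 1.139227 = S$167.3980
Market S$172.67 > fair S$167.3980: forward overpriced → cash-and-carry (buy spot, short the forward).
At maturity, profit = |F_mkt − F*| = |172.67 − 167.3980| = S$5.27 per share

S$5.27 per share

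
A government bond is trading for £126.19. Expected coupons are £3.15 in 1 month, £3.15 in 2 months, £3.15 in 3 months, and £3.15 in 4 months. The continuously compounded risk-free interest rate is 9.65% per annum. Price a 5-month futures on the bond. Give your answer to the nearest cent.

PV(coupons) I = 3.15·e^(−0.0965·1/12) + 3.15·e^(−0.0965·2/12) + 3.15·e^(−0.0965·3/12) + 3.15·e^(−0.0965·4/12)
I = 3.1248 + 3.0997 + 3.0749 + 3.0503 = 12.3497
F = (S − I)·e^(rT) = (126.19 − 12.3497) · e^(0.0965·5/12)
= 113.8403 · e^0.040208 = 113.8403 × 1.041027 = £118.51

£118.51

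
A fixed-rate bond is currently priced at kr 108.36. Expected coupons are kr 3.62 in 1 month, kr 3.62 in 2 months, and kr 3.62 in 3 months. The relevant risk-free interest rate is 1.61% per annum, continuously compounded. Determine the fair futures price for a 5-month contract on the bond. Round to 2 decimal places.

kr 98.19

PV(coupons) I = 3.62·e^(−0.0161·1/12) + 3.62·e^(−0.0161·2/12) + 3.62·e^(−0.0161·3/12)
I = 3.6151 + 3.6103 + 3.6055 = 10.8309
F = (S − I)·e^(rT) = (108.36 − 10.8309) · e^(0.0161·5/12)
= 97.5291 · e^0.006708 = 97.5291 × 1.006731 = kr 98.19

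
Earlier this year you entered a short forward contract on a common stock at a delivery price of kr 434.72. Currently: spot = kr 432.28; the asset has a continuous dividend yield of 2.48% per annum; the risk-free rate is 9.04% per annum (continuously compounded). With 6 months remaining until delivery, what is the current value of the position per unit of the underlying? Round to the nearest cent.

-kr 11.44

Current fair forward for the remaining 6 months: F = S·e^((r − q)·T), (r − q) = 0.0904 − 0.0248 = 0.0656
F = 432.28 · e^(0.0656 × 6/12) = 432.28 × 1.033344 = 446.6939
Value of long forward = (F − K)·e^(−rT) = (446.6939 − 434.72) · e^(−0.0904·6/12)
= 11.9739 × 0.955806 = 11.44
Short position value = −(long value) = -kr 11.44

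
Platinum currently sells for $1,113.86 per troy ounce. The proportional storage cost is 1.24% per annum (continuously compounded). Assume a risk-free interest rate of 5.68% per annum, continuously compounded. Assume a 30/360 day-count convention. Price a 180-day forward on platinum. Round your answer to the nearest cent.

Net carry = r + u − y = 0.0568 + 0.0124 − 0.0000 = 0.0692
F = S·e^((r+u−y)T) = 1113.86 · e^(0.0692 × 180/360) = 1113.86 · e^0.03460000
= 1113.86 × 1.03520554 = $1,153.07 per troy ounce

$1,153.07 per troy ounce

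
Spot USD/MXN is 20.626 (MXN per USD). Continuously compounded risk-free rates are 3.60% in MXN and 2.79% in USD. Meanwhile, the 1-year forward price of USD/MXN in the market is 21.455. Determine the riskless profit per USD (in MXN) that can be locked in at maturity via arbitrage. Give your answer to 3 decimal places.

Fair forward: F* = S·e^(carry·T), with carry = (r_MXN − r_USD) = 0.0360 − 0.0279 = 0.0081
F* = 20.626 · e^(0.0081 × 1) = 20.626 · e^0.008100 = 20.626 × 1.008133 = 20.7938
Market 21.455 > fair 20.7938: forward overpriced → cash-and-carry (buy spot, short the forward).
At maturity, profit = |F_mkt − F*| = |21.455 − 20.7938| = 0.661 per USD (in MXN)

0.661 per USD (in MXN)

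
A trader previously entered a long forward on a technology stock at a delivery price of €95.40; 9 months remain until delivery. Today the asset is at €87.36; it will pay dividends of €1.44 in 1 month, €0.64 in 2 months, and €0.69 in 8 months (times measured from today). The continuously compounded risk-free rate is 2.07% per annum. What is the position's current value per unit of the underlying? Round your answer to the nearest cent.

-€9.33

PV(remaining dividends) I = 1.44·e^(−0.0207·1/12) + 0.64·e^(−0.0207·2/12) + 0.69·e^(−0.0207·8/12) = 2.7559
Current forward F = (S − I)·e^(rT) = (87.36 − 2.7559)·e^(0.0207·9/12) = 84.6041 × 1.015646 = 85.9278
Value (long) = (F − K)·e^(−rT) = (85.9278 − 95.40) × 0.984595 = -9.3263
Value = -€9.33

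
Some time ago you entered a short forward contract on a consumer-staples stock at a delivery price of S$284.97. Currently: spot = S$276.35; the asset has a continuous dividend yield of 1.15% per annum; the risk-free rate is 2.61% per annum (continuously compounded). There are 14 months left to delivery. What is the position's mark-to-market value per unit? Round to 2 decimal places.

Current fair forward for the remaining 14 months: F = S·e^((r − q)·T), (r − q) = 0.0261 − 0.0115 = 0.0146
F = 276.35 · e^(0.0146 × 14/12) = 276.35 × 1.017179 = 281.0974
Value of long forward = (F − K)·e^(−rT) = (281.0974 − 284.97) · e^(−0.0261·14/12)
= -3.8726 × 0.970009 = -3.76
Short position value = −(long value) = S$3.76

S$3.76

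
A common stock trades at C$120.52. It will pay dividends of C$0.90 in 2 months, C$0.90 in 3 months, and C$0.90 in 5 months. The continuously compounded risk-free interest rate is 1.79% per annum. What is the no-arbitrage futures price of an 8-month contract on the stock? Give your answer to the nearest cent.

C$119.25

PV(dividends) I = 0.90·e^(−0.0179·2/12) + 0.90·e^(−0.0179·3/12) + 0.90·e^(−0.0179·5/12)
I = 0.8973 + 0.8960 + 0.8933 = 2.6866
F = (S − I)·e^(rT) = (120.52 − 2.6866) · e^(0.0179·8/12)
= 117.8334 · e^0.011933 = 117.8334 × 1.012004 = C$119.25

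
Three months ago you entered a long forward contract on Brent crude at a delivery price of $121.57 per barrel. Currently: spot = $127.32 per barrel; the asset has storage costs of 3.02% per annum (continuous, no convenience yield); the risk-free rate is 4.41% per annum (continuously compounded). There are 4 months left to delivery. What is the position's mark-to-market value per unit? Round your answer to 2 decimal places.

Current fair forward for the remaining 4 months: F = S·e^((r + u)·T), (r + u) = 0.0441 + 0.0302 = 0.0743
F = 127.32 · e^(0.0743 × 4/12) = 127.32 × 1.025076 = 130.5127
Value of long forward = (F − K)·e^(−rT) = (130.5127 − 121.57) · e^(−0.0441·4/12)
= 8.9427 × 0.985408 = 8.81

$8.81 per barrel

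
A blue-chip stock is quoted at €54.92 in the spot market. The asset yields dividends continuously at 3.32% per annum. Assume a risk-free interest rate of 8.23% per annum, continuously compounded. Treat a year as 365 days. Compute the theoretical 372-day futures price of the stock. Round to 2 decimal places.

F = S·e^((r − q)T) = 54.92 · e^((0.0823 − 0.0332) × 372/365)
= 54.92 · e^0.050042 = 54.92 × 1.051315
F = €57.74

€57.74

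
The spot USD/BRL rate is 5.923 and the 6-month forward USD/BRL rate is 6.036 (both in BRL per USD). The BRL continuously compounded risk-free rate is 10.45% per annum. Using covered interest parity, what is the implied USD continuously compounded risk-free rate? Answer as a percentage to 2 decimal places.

F = S·e^((r_BRL − r_USD)T) ⇒ r_USD = r_BRL − ln(F/S)/T
ln(6.036/5.923) = 0.018898; /(6/12) = 0.037796
r_USD = 0.1045 − 0.037796 = 0.066704
r_USD = 6.67%

6.67%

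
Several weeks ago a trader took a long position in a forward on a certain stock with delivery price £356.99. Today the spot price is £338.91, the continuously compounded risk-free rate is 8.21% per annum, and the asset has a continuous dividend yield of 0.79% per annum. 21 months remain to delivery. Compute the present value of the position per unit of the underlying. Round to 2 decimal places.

Current fair forward for the remaining 21 months: F = S·e^((r − q)·T), (r − q) = 0.0821 − 0.0079 = 0.0742
F = 338.91 · e^(0.0742 × 21/12) = 338.91 × 1.138658 = 385.9026
Value of long forward = (F − K)·e^(−rT) = (385.9026 − 356.99) · e^(−0.0821·21/12)
= 28.9126 × 0.866169 = 25.04

£25.04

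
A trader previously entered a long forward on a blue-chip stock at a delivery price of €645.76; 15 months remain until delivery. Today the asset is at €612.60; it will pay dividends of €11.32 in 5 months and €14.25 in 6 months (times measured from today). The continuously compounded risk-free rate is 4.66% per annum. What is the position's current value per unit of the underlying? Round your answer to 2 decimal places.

PV(remaining dividends) I = 11.32·e^(−0.0466·5/12) + 14.25·e^(−0.0466·6/12) = 25.0241
Current forward F = (S − I)·e^(rT) = (612.60 − 25.0241)·e^(0.0466·15/12) = 587.5759 × 1.059980 = 622.8187
Value (long) = (F − K)·e^(−rT) = (622.8187 − 645.76) × 0.943414 = -21.6431
Value = -€21.64

-€21.64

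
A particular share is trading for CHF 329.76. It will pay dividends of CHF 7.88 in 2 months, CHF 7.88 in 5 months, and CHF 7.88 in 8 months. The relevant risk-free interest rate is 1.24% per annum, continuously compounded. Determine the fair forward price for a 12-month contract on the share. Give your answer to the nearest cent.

CHF 310.06

PV(dividends) I = 7.88·e^(−0.0124·2/12) + 7.88·e^(−0.0124·5/12) + 7.88·e^(−0.0124·8/12)
I = 7.8637 + 7.8394 + 7.8151 = 23.5182
F = (S − I)·e^(rT) = (329.76 − 23.5182) · e^(0.0124·12/12)
= 306.2418 · e^0.012400 = 306.2418 × 1.012477 = CHF 310.06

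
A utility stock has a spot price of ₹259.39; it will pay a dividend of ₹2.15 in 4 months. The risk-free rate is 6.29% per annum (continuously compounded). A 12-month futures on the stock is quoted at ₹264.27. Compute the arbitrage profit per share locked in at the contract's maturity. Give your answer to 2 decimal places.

PV(dividends) I = 2.15·e^(−0.0629·4/12) = 2.1054
Fair futures F* = (S − I)·e^(rT) = (259.39 − 2.1054)·e^0.062900 = 257.2846 × 1.064920 = 273.9875
Market ₹264.27 < fair 273.9875: forward underpriced → reverse cash-and-carry (short the stock, invest proceeds at r, pay the dividends, go long the forward).
Profit at T = |F_mkt − F*| = |264.27 − 273.9875| = ₹9.72 per share

₹9.72 per share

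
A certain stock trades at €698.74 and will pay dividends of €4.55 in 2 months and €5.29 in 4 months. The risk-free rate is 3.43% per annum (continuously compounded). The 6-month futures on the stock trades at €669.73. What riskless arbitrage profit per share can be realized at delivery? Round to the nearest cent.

PV(dividends) I = 4.55·e^(−0.0343·2/12) + 5.29·e^(−0.0343·4/12) = 9.7539
Fair futures F* = (S − I)·e^(rT) = (698.74 − 9.7539)·e^0.017150 = 688.9861 × 1.017298 = 700.9042
Market €669.73 < fair 700.9042: forward underpriced → reverse cash-and-carry (short the stock, invest proceeds at r, pay the dividends, go long the forward).
Profit at T = |F_mkt − F*| = |669.73 − 700.9042| = €31.17 per share

€31.17 per share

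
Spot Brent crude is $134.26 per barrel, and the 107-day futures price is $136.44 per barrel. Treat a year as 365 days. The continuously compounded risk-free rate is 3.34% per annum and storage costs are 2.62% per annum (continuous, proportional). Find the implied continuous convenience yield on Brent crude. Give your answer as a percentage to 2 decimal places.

0.47%

F = S·e^((r+u−y)T) ⇒ (r+u−y) = ln(F/S)/T
ln(136.44/134.26) = 0.016107; /T ⇒ 0.054944
y = r + u − ln(F/S)/T = 0.0334 + 0.0262 − 0.054944 = 0.004656
y = 0.47%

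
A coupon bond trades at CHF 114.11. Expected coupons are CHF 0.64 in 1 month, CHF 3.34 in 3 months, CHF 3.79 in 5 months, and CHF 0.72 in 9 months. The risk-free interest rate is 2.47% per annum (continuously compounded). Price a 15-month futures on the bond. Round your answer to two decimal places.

CHF 109.01

PV(coupons) I = 0.64·e^(−0.0247·1/12) + 3.34·e^(−0.0247·3/12) + 3.79·e^(−0.0247·5/12) + 0.72·e^(−0.0247·9/12)
I = 0.6387 + 3.3194 + 3.7512 + 0.7068 = 8.4161
F = (S − I)·e^(rT) = (114.11 − 8.4161) · e^(0.0247·15/12)
= 105.6939 · e^0.030875 = 105.6939 × 1.031357 = CHF 109.01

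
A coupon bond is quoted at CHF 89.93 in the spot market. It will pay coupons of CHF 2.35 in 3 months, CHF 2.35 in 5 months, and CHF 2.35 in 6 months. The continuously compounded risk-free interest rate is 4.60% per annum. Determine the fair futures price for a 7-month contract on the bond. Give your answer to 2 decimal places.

PV(coupons) I = 2.35·e^(−0.0460·3/12) + 2.35·e^(−0.0460·5/12) + 2.35·e^(−0.0460·6/12)
I = 2.3231 + 2.3054 + 2.2966 = 6.9251
F = (S − I)·e^(rT) = (89.93 − 6.9251) · e^(0.0460·7/12)
= 83.0049 · e^0.026833 = 83.0049 × 1.027196 = CHF 85.26

CHF 85.26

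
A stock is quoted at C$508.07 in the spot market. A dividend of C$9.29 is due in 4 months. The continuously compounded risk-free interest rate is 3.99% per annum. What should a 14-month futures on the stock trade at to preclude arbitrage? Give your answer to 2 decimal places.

PV(dividends) I = 9.29·e^(−0.0399·4/12)
I = 9.1673
F = (S − I)·e^(rT) = (508.07 − 9.1673) · e^(0.0399·14/12)
= 498.9027 · e^0.046550 = 498.9027 × 1.047650 = C$522.68

C$522.68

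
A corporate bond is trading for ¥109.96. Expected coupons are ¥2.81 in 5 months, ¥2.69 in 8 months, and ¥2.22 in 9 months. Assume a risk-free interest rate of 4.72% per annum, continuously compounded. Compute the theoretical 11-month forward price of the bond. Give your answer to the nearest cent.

PV(coupons) I = 2.81·e^(−0.0472·5/12) + 2.69·e^(−0.0472·8/12) + 2.22·e^(−0.0472·9/12)
I = 2.7553 + 2.6067 + 2.1428 = 7.5048
F = (S − I)·e^(rT) = (109.96 − 7.5048) · e^(0.0472·11/12)
= 102.4552 · e^0.043267 = 102.4552 × 1.044217 = ¥106.99

¥106.99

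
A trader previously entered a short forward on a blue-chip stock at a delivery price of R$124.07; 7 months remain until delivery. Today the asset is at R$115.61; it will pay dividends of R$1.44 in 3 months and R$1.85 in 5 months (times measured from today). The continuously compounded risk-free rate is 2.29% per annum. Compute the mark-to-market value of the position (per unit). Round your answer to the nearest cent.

R$10.08

PV(remaining dividends) I = 1.44·e^(−0.0229·3/12) + 1.85·e^(−0.0229·5/12) = 3.2642
Current forward F = (S − I)·e^(rT) = (115.61 − 3.2642)·e^(0.0229·7/12) = 112.3458 × 1.013448 = 113.8566
Value (long) = (F − K)·e^(−rT) = (113.8566 − 124.07) × 0.986730 = -10.0779
Short position value = −(long value) = R$10.08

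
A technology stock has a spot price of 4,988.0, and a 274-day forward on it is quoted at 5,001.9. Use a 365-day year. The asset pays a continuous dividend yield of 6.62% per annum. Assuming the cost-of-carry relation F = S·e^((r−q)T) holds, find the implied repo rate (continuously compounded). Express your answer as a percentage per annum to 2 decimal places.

6.99%

From F = S·e^((r−q)T): (r − q) = ln(F/S)/T
ln(5001.9/4988.0) = ln(1.002787) = 0.002783
(r − q) = 0.002783 / (274/365) = 0.003707
r = ln(F/S)/T + q = 0.003707 + 0.0662 = 0.069907
r = 6.99%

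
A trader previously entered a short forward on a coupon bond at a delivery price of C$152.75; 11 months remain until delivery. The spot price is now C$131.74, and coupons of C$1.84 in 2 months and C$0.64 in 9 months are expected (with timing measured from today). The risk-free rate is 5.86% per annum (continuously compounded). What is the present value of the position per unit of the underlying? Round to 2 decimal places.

PV(remaining coupons) I = 1.84·e^(−0.0586·2/12) + 0.64·e^(−0.0586·9/12) = 2.4346
Current forward F = (S − I)·e^(rT) = (131.74 − 2.4346)·e^(0.0586·11/12) = 129.3054 × 1.055186 = 136.4412
Value (long) = (F − K)·e^(−rT) = (136.4412 − 152.75) × 0.947701 = -15.4559
Short position value = −(long value) = C$15.46

C$15.46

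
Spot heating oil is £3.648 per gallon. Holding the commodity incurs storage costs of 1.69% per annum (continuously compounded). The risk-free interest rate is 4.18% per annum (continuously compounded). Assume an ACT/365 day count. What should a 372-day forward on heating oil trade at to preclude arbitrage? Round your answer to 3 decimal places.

Net carry = r + u − y = 0.0418 + 0.0169 − 0.0000 = 0.0587
F = S·e^((r+u−y)T) = 3.648 · e^(0.0587 × 372/365) = 3.648 · e^0.059826
= 3.648 × 1.061652 = £3.873 per gallon

£3.873 per gallon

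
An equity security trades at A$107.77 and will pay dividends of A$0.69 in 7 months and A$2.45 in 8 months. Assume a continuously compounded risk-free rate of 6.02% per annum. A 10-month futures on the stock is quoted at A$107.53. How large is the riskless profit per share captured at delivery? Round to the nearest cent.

A$2.61 per share

PV(dividends) I = 0.69·e^(−0.0602·7/12) + 2.45·e^(−0.0602·8/12) = 3.0198
Fair futures F* = (S − I)·e^(rT) = (107.77 − 3.0198)·e^0.050167 = 104.7502 × 1.051447 = 110.1393
Market A$107.53 < fair 110.1393: forward underpriced → reverse cash-and-carry (short the stock, invest proceeds at r, pay the dividends, go long the forward).
Profit at T = |F_mkt − F*| = |107.53 − 110.1393| = A$2.61 per share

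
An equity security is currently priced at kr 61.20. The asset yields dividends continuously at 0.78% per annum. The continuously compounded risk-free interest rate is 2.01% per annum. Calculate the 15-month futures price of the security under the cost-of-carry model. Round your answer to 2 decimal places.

kr 62.15

F = S·e^((r − q)T) = 61.20 · e^((0.0201 − 0.0078) × 15/12)
= 61.20 · e^0.015375 = 61.20 × 1.015494
F = kr 62.15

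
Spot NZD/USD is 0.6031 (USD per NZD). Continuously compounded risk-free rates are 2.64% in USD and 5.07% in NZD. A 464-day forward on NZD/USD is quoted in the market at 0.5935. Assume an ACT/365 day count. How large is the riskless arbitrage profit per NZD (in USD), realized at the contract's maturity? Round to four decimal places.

Fair forward: F* = S·e^(carry·T), with carry = (r_USD − r_NZD) = 0.0264 − 0.0507 = -0.0243
F* = 0.6031 · e^(-0.0243 × 464/365) = 0.6031 · e^-0.030891 = 0.6031 × 0.969581 = 0.5848
Market 0.5935 > fair 0.5848: forward overpriced → cash-and-carry (buy spot, short the forward).
At maturity, profit = |F_mkt − F*| = |0.5935 − 0.5848| = 0.0087 per NZD (in USD)

0.0087 per NZD (in USD)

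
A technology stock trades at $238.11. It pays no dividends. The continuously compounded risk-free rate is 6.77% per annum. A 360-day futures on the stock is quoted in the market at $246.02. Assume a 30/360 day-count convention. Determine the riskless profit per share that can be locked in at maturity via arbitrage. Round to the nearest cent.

$8.77 per share

Fair futures: F* = S·e^(carry·T), with carry = r = 0.0677
F* = 238.11 · e^(0.0677 × 360/360) = 238.11 · e^0.067700 = 238.11 × 1.070044 = $254.7882
Market $246.02 < fair $254.7882: forward underpriced → reverse cash-and-carry (short spot, go long the forward).
At maturity, profit = |F_mkt − F*| = |246.02 − 254.7882| = $8.77 per share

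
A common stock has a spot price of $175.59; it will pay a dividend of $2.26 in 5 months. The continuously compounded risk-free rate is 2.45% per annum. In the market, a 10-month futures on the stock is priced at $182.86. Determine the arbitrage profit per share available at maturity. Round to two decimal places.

PV(dividends) I = 2.26·e^(−0.0245·5/12) = 2.2370
Fair futures F* = (S − I)·e^(rT) = (175.59 − 2.2370)·e^0.020417 = 173.3530 × 1.020627 = 176.9288
Market $182.86 > fair 176.9288: forward overpriced → cash-and-carry (borrow at r, buy the stock and collect the dividends, short the forward).
Profit at T = |F_mkt − F*| = |182.86 − 176.9288| = $5.93 per share

$5.93 per share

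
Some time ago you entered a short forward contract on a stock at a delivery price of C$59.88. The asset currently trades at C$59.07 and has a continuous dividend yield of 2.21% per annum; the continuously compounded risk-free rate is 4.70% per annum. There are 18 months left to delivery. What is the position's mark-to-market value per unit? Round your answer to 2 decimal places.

-C$1.34

Current fair forward for the remaining 18 months: F = S·e^((r − q)·T), (r − q) = 0.0470 − 0.0221 = 0.0249
F = 59.07 · e^(0.0249 × 18/12) = 59.07 × 1.038056 = 61.3180
Value of long forward = (F − K)·e^(−rT) = (61.3180 − 59.88) · e^(−0.0470·18/12)
= 1.4380 × 0.931928 = 1.34
Short position value = −(long value) = -C$1.34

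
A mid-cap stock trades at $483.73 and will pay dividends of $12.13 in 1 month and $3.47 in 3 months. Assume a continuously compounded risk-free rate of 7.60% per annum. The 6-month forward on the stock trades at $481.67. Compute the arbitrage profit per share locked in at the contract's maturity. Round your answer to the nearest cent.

$4.74 per share

PV(dividends) I = 12.13·e^(−0.0760·1/12) + 3.47·e^(−0.0760·3/12) = 15.4581
Fair forward F* = (S − I)·e^(rT) = (483.73 − 15.4581)·e^0.038000 = 468.2719 × 1.038731 = 486.4085
Market $481.67 < fair 486.4085: forward underpriced → reverse cash-and-carry (short the stock, invest proceeds at r, pay the dividends, go long the forward).
Profit at T = |F_mkt − F*| = |481.67 − 486.4085| = $4.74 per share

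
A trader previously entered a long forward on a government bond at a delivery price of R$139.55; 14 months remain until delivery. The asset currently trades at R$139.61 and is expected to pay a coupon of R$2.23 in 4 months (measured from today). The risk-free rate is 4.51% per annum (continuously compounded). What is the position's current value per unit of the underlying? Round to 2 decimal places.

R$5.02

PV(remaining coupons) I = 2.23·e^(−0.0451·4/12) = 2.1967
Current forward F = (S − I)·e^(rT) = (139.61 − 2.1967)·e^(0.0451·14/12) = 137.4133 × 1.054026 = 144.8372
Value (long) = (F − K)·e^(−rT) = (144.8372 − 139.55) × 0.948744 = 5.0162
Value = R$5.02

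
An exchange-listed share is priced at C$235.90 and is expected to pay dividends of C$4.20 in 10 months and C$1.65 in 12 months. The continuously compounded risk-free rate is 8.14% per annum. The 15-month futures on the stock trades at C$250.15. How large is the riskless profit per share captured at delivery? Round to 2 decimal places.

C$4.99 per share

PV(dividends) I = 4.20·e^(−0.0814·10/12) + 1.65·e^(−0.0814·12/12) = 5.4456
Fair futures F* = (S − I)·e^(rT) = (235.90 − 5.4456)·e^0.101750 = 230.4544 × 1.107107 = 255.1377
Market C$250.15 < fair 255.1377: forward underpriced → reverse cash-and-carry (short the stock, invest proceeds at r, pay the dividends, go long the forward).
Profit at T = |F_mkt − F*| = |250.15 − 255.1377| = C$4.99 per share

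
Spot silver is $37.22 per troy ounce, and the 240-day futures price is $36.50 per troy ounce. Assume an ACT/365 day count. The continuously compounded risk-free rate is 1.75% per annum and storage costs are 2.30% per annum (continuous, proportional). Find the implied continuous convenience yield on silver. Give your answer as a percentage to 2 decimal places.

7.02%

F = S·e^((r+u−y)T) ⇒ (r+u−y) = ln(F/S)/T
ln(36.50/37.22) = -0.019534; /T ⇒ -0.029708
y = r + u − ln(F/S)/T = 0.0175 + 0.0230 + 0.029708 = 0.070208
y = 7.02%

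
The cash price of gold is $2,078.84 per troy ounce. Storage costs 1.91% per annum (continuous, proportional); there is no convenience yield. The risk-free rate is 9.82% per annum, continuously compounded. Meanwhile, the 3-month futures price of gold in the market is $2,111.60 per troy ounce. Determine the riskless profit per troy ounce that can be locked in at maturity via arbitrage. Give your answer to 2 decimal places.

Fair futures: F* = S·e^(carry·T), with carry = (r + u) = 0.0982 + 0.0191 = 0.1173
F* = 2078.84 · e^(0.1173 × 3/12) = 2078.84 · e^0.02932500 = 2078.84 × 1.02975921 = $2140.7046
Market $2111.60 < fair $2140.7046: forward underpriced → reverse cash-and-carry (short spot, go long the forward).
At maturity, profit = |F_mkt − F*| = |2111.60 − 2140.7046| = $29.10 per troy ounce

$29.10 per troy ounce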